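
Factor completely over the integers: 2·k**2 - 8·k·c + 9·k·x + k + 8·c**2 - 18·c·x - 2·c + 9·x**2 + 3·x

(k - 2·c + 3·x)·(2·k - 4·c + 3·x + 1)

Group: k·(2·k - 4·c + 3·x + 1) + (-2·c + 3·x)·(2·k - 4·c + 3·x + 1); both groups contain (2·k - 4·c + 3·x + 1).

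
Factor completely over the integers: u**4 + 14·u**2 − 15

(u + 1)·(u − 1)·(u**2 + 15)

Substitute w = u**2 to get a quadratic in w, then factor.
u**2 + 15 is irreducible over ℤ (always positive, so no real roots).
u**2 − 1 is a difference of squares.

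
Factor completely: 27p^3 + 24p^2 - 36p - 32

(9p + 8)(3p^2 - 4)

Group as (27p^3 - 36p) + (24p^2 - 32) = 9p(3p^2 - 4) + 8(3p^2 - 4).
Both groups share the factor (3p^2 - 4).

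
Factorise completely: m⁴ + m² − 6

(m² + 3)(m² − 2)

Substitute u = m² to get a quadratic in u, then factor.
m² + 3 is irreducible over ℤ (always positive, so no real roots).
m² − 2 is irreducible over ℤ (2 is not a perfect square).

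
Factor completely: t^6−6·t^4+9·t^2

t^2·(t^2−3)^2

Pull out the common factor t^2, leaving t^4−6·t^2+9.
Recognize a perfect-square trinomial with the parts t^2 and 3.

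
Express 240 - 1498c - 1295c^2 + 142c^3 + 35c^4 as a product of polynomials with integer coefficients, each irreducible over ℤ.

(5c + 6)(7c - 1)(c + 8)(c - 5)

Trying the rational-root candidates, c = 1/7 is a root, so (7c - 1) divides it; the quotient is 5c^3 + 21c^2 - 182c - 240.
Then c = -8 is a root, so (c + 8) divides it; the quotient is 5c^2 - 19c - 30.
The remaining quadratic factors as (c - 5)(5c + 6).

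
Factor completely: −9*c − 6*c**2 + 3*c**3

3*c*(c + 1)*(c − 3)

Pull out the common factor 3*c, then factor the remaining trinomial.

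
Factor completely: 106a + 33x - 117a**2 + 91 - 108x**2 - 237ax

Group: -9a(13a + 9x + 7) + (-12x + 13)(13a + 9x + 7); both groups contain (13a + 9x + 7).

-(13a + 9x + 7)(9a + 12x - 13)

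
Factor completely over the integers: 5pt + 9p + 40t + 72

(5t + 9)(p + 8)

Group as (5pt + 9p) + (40t + 72) = p(5t + 9) + 8(5t + 9).
Both groups share the factor (5t + 9).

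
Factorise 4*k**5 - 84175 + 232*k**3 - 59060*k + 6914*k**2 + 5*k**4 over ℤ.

Among the possible rational roots, k = -5/4 is a root, so (4*k + 5) divides it; the quotient is k**4 + 58*k**2 + 1656*k - 16835.
Next, k = 7 is a root, so (k - 7) is a factor; dividing leaves k**3 + 7*k**2 + 107*k + 2405.
Then k = -13 is a root, so (k + 13) is a factor; dividing leaves k**2 - 6*k + 185.
The quadratic k**2 - 6*k + 185 has discriminant -704 < 0 and is irreducible over ℤ.

(4*k + 5)*(k + 13)*(k - 7)*(k**2 - 6*k + 185)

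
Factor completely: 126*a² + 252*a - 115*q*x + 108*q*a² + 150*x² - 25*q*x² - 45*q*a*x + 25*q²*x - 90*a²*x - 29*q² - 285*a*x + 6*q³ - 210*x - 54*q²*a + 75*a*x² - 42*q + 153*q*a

Group: 6*q*(q² - 9*q*a + 5*q*x - 6*q + 18*a² - 15*a*x + 36*a - 30*x) + (-5*x + 7)*(q² - 9*q*a + 5*q*x - 6*q + 18*a² - 15*a*x + 36*a - 30*x); both groups contain (q² - 9*q*a + 5*q*x - 6*q + 18*a² - 15*a*x + 36*a - 30*x), so (6*q - 5*x + 7) is a factor with cofactor q² - 9*q*a + 5*q*x - 6*q + 18*a² - 15*a*x + 36*a - 30*x.
The cofactor groups again: q² - 9*q*a + 5*q*x - 6*q + 18*a² - 15*a*x + 36*a - 30*x = q*(q - 3*a - 6) + (-6*a + 5*x)*(q - 3*a - 6); both groups contain (q - 3*a - 6), giving (q - 6*a + 5*x)*(q - 3*a - 6).

(q - 3*a - 6)*(q - 6*a + 5*x)*(6*q - 5*x + 7)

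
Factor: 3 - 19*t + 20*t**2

Need a pair with product 20·3 = 60 and sum -19: that's -4 and -15.
Split the middle term: 20*t**2 - 4*t - 15*t + 3 = 4*t*(5*t - 1) - 3*(5*t - 1).

(4*t - 3)*(5*t - 1)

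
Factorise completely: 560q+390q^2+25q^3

5q(5q+8)(q+14)

Pull out the common factor 5q, then factor the remaining trinomial.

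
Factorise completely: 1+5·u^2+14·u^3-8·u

Trying the rational-root candidates, u = 1/2 is a root, so (2·u-1) is a factor; dividing leaves 7·u^2+6·u-1.
The remaining quadratic factors as (7·u-1)(u+1).

(2·u-1)·(7·u-1)·(u+1)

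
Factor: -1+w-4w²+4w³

(w-1)(4w²+1)

Group as (4w³+w) + (-4w²-1) = w(4w²+1) - (4w²+1).
Both groups share the factor (4w²+1).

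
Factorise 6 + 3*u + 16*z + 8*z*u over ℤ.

(8*z + 3)*(u + 2)

Group as (8*z*u + 16*z) + (3*u + 6) = 8*z*(u + 2) + 3*(u + 2).
Both groups share the factor (u + 2).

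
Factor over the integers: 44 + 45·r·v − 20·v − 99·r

(5·v − 11)·(9·r − 4)

Group as (45·r·v − 99·r) + (−20·v + 44) = 9·r·(5·v − 11) − 4·(5·v − 11).
Both groups share the factor (5·v − 11).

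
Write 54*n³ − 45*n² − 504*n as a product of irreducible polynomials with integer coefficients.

Pull out the common factor 9*n, then factor the remaining trinomial.

9*n*(2*n − 7)*(3*n + 8)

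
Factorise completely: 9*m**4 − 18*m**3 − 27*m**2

9*m**2*(m + 1)*(m − 3)

Pull out the common factor 9*m**2, then factor the remaining trinomial.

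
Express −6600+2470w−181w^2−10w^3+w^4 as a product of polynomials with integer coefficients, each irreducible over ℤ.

Among the possible rational roots, w = 11 is a root, so (w−11) divides it; the quotient is w^3+w^2−170w+600.
Continuing, w = 10 is a root, giving the factor (w−10) and quotient w^2+11w−60.
The remaining quadratic factors as (w−4)(w+15).

(w+15)(w−10)(w−11)(w−4)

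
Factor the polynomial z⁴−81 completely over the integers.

(z)⁴ − (3)⁴ = ((z)² − (3)²)((z)² + (3)²); the first factor splits again, the second (z²+9) is irreducible.

(z+3)(z−3)(z²+9)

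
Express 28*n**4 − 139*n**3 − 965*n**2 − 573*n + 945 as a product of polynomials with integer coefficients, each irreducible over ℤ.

(4*n + 7)*(7*n − 5)*(n + 3)*(n − 9)

Among the possible rational roots, n = 9 is a root, so (n − 9) divides it; the quotient is 28*n**3 + 113*n**2 + 52*n − 105.
Continuing, n = −3 is a root, so (n + 3) divides it; the quotient is 28*n**2 + 29*n − 35.
The remaining quadratic factors as (4*n + 7)(7*n − 5).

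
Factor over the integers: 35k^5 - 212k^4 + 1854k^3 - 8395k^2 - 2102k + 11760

(5k - 6)(7k + 8)(k - 5)(k^2 - k + 49)

Trying the rational-root candidates, k = -8/7 is a root, giving the factor (7k + 8) and quotient 5k^4 - 36k^3 + 306k^2 - 1549k + 1470.
Next, k = 6/5 is a root, so (5k - 6) is a factor; dividing leaves k^3 - 6k^2 + 54k - 245.
Continuing, k = 5 is a root, giving the factor (k - 5) and quotient k^2 - k + 49.
The quadratic k^2 - k + 49 has discriminant -195 < 0 and is irreducible over ℤ.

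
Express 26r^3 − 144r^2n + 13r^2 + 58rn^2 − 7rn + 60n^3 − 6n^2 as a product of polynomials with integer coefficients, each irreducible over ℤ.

Group: 13r(2r^2 − 12rn + r + 10n^2 − n) + 6n(2r^2 − 12rn + r + 10n^2 − n); both groups contain (2r^2 − 12rn + r + 10n^2 − n), so (13r + 6n) is a factor with cofactor 2r^2 − 12rn + r + 10n^2 − n.
The cofactor groups again: 2r^2 − 12rn + r + 10n^2 − n = r(2r − 10n + 1) − n(2r − 10n + 1); both groups contain (2r − 10n + 1), giving (r − n)(2r − 10n + 1).

(2r − 10n + 1)(r − n)(13r + 6n)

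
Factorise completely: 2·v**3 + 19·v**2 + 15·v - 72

Testing divisors of the constant over divisors of the leading coefficient, v = -3 is a root, giving the factor (v + 3) and quotient 2·v**2 + 13·v - 24.
The remaining quadratic factors as (v + 8)(2·v - 3).

(2·v - 3)·(v + 3)·(v + 8)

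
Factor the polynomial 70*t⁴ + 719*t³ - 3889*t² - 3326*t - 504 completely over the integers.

(2*t - 9)*(5*t + 1)*(7*t + 4)*(t + 14)

By the rational root theorem, t = -1/5 is a root, so (5*t + 1) divides it; the quotient is 14*t³ + 141*t² - 806*t - 504.
Next, t = -4/7 is a root, giving the factor (7*t + 4) and quotient 2*t² + 19*t - 126.
The remaining quadratic factors as (t + 14)(2*t - 9).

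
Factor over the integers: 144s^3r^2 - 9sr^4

9r^2s(4s - r)(4s + r)

Factor out 9sr^2, leaving 16s^2 - r^2, which is a difference of two squares.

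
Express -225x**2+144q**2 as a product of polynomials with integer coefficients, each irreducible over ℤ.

Pull out the common factor 9; 16q**2-25x**2 is a difference of squares.

9(4q+5x)(4q-5x)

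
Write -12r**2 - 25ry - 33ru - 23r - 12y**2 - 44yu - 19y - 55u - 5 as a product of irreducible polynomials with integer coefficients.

-(3r + 4y + 5)(4r + 3y + 11u + 1)

Group: -3r(4r + 3y + 11u + 1) + (-4y - 5)(4r + 3y + 11u + 1); both groups contain (4r + 3y + 11u + 1).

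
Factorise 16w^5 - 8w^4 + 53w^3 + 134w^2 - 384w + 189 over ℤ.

(4w + 9)(4w - 3)(w - 1)(w^2 - w + 7)

By the rational root theorem, w = 1 is a root, so (w - 1) divides it; the quotient is 16w^4 + 8w^3 + 61w^2 + 195w - 189.
Continuing, w = -9/4 is a root, so (4w + 9) divides it; the quotient is 4w^3 - 7w^2 + 31w - 21.
Continuing, w = 3/4 is a root, so (4w - 3) divides it; the quotient is w^2 - w + 7.
The quadratic w^2 - w + 7 has discriminant -27 < 0 and is irreducible over ℤ.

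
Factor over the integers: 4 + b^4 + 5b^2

(b^2 + 1)(b^2 + 4)

Substitute u = b^2 to get a quadratic in u, then factor.
b^2 + 1 is irreducible over ℤ (sum of squares).
b^2 + 4 is irreducible over ℤ (sum of squares).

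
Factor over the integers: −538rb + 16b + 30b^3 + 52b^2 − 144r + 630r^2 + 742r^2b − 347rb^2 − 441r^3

Group: 7r(−63r^2 + 61rb + 72r − 6b^2 − 8b) + (−5b − 2)(−63r^2 + 61rb + 72r − 6b^2 − 8b); both groups contain (−63r^2 + 61rb + 72r − 6b^2 − 8b), so (7r − 5b − 2) is a factor with cofactor −63r^2 + 61rb + 72r − 6b^2 − 8b.
The cofactor groups again: −63r^2 + 61rb + 72r − 6b^2 − 8b = −7r(9r − b) + (6b + 8)(9r − b); both groups contain (9r − b), giving −(7r − 6b − 8)(9r − b).

−(7r − 5b − 2)(7r − 6b − 8)(9r − b)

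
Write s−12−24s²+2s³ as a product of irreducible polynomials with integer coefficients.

(s−12)(2s²+1)

Group as (2s³+s) + (−24s²−12) = s(2s²+1) − 12(2s²+1).
Both groups share the factor (2s²+1).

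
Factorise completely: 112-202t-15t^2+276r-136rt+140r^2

(10r+t+14)(14r-15t+8)

Group: 14r(10r+t+14) + (-15t+8)(10r+t+14); both groups contain (10r+t+14).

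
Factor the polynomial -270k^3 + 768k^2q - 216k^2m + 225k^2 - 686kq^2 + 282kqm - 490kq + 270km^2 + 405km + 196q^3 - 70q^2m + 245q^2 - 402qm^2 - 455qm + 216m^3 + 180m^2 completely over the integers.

Group: 5k(-54k^2 + 78kq + 45k - 28q^2 - 6qm - 35q + 54m^2 + 45m) + (-7q + 4m)(-54k^2 + 78kq + 45k - 28q^2 - 6qm - 35q + 54m^2 + 45m); both groups contain (-54k^2 + 78kq + 45k - 28q^2 - 6qm - 35q + 54m^2 + 45m), so (5k - 7q + 4m) is a factor with cofactor -54k^2 + 78kq + 45k - 28q^2 - 6qm - 35q + 54m^2 + 45m.
The cofactor groups again: -54k^2 + 78kq + 45k - 28q^2 - 6qm - 35q + 54m^2 + 45m = -6k(9k - 7q + 9m) + (4q + 6m + 5)(9k - 7q + 9m); both groups contain (9k - 7q + 9m), giving -(6k - 4q - 6m - 5)(9k - 7q + 9m).

-(5k - 7q + 4m)(6k - 4q - 6m - 5)(9k - 7q + 9m)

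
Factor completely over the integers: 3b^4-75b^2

3b^2(b+5)(b-5)

Pull out the common factor 3b^2; b^2-25 is a difference of squares.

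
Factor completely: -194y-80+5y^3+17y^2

(5y+2)(y+8)(y-5)

Trying the rational-root candidates, y = -8 is a root, giving the factor (y+8) and quotient 5y^2-23y-10.
The remaining quadratic factors as (5y+2)(y-5).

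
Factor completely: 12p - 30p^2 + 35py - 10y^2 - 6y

-(15p - 10y - 6)(2p - y)

Group: -15p(2p - y) + (10y + 6)(2p - y); both groups contain (2p - y).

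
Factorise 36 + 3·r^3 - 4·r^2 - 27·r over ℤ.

(3·r - 4)·(r + 3)·(r - 3)

By the rational root theorem, r = 4/3 is a root, so (3·r - 4) is a factor; dividing leaves r^2 - 9.
The remaining quadratic factors as (r - 3)(r + 3).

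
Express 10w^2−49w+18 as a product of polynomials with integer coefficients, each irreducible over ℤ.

(2w−9)(5w−2)

Need a pair with product 10·18 = 180 and sum −49: that's −4 and −45.
Split the middle term: 10w^2−4w − 45w+18 = 2w(5w−2) − 9(5w−2).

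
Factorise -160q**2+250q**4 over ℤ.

10q**2(5q+4)(5q-4)

Every term has a factor of 10q**2. Then 25q**2-16 = (5q)² − (4)².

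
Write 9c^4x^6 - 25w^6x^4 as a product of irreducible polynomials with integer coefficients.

Every term has a factor of x^4; factoring it out leaves -25w^6 + 9c^4x^2.
Recognize a difference of squares with the parts 3c^2x and 5w^3.

-x^4(5w^3 - 3c^2x)(5w^3 + 3c^2x)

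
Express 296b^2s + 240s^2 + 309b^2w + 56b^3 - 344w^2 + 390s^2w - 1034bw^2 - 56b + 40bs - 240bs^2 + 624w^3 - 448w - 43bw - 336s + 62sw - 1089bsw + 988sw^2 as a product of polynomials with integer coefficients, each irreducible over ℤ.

(7b - 5s - 6w + 7)(8b - 13w - 8)(b + 6s + 8w)

Group: 7b(8b^2 + 48bs + 51bw - 8b - 78sw - 48s - 104w^2 - 64w) + (-5s - 6w + 7)(8b^2 + 48bs + 51bw - 8b - 78sw - 48s - 104w^2 - 64w); both groups contain (8b^2 + 48bs + 51bw - 8b - 78sw - 48s - 104w^2 - 64w), so (7b - 5s - 6w + 7) is a factor with cofactor 8b^2 + 48bs + 51bw - 8b - 78sw - 48s - 104w^2 - 64w.
The cofactor groups again: 8b^2 + 48bs + 51bw - 8b - 78sw - 48s - 104w^2 - 64w = b(8b - 13w - 8) + (6s + 8w)(8b - 13w - 8); both groups contain (8b - 13w - 8), giving (b + 6s + 8w)(8b - 13w - 8).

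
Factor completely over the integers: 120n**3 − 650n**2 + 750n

10n(3n − 5)(4n − 15)

Pull out the common factor 10n, then factor the remaining trinomial.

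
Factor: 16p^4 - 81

Write as (4p^2)² − (9)², then factor 4p^2 - 9 once more.

(2p + 3)(2p - 3)(4p^2 + 9)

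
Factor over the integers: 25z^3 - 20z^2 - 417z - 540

(5z + 12)(5z + 9)(z - 5)

Trying the rational-root candidates, z = -9/5 is a root, giving the factor (5z + 9) and quotient 5z^2 - 13z - 60.
The remaining quadratic factors as (5z + 12)(z - 5).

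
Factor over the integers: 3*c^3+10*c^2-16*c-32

Among the possible rational roots, c = -4 is a root, giving the factor (c+4) and quotient 3*c^2-2*c-8.
The remaining quadratic factors as (3*c+4)(c-2).

(3*c+4)*(c+4)*(c-2)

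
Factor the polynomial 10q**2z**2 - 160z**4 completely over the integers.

Every term has a factor of 10z**2. Then q**2 - 16z**2 = (q)² − (4z)².

10z**2(q + 4z)(q - 4z)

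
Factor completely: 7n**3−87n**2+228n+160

(7n+4)(n−5)(n−8)

By the rational root theorem, n = 8 is a root, so (n−8) is a factor; dividing leaves 7n**2−31n−20.
The remaining quadratic factors as (7n+4)(n−5).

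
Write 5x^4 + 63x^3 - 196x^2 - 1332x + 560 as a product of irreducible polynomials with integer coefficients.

Trying the rational-root candidates, x = 5 is a root, so (x - 5) is a factor; dividing leaves 5x^3 + 88x^2 + 244x - 112.
Next, x = -4 is a root, giving the factor (x + 4) and quotient 5x^2 + 68x - 28.
The remaining quadratic factors as (x + 14)(5x - 2).

(5x - 2)(x + 14)(x + 4)(x - 5)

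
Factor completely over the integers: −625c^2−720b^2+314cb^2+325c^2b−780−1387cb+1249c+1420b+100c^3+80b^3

(5c+2b−13)(4c+5b−5)(5c+8b−12)

Group: 5c(20c^2+33cb−77c+10b^2−75b+65) + (8b−12)(20c^2+33cb−77c+10b^2−75b+65); both groups contain (20c^2+33cb−77c+10b^2−75b+65), so (5c+8b−12) is a factor with cofactor 20c^2+33cb−77c+10b^2−75b+65.
The cofactor groups again: 20c^2+33cb−77c+10b^2−75b+65 = 4c(5c+2b−13) + (5b−5)(5c+2b−13); both groups contain (5c+2b−13), giving (4c+5b−5)(5c+2b−13).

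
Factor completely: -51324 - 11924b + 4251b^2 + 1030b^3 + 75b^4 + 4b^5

(4b - 13)(b + 3)(b + 7)(b^2 + 12b + 188)

Among the possible rational roots, b = -3 is a root, so (b + 3) divides it; the quotient is 4b^4 + 63b^3 + 841b^2 + 1728b - 17108.
Next, b = -7 is a root, so (b + 7) is a factor; dividing leaves 4b^3 + 35b^2 + 596b - 2444.
Next, b = 13/4 is a root, so (4b - 13) is a factor; dividing leaves b^2 + 12b + 188.
The quadratic b^2 + 12b + 188 has discriminant -608 < 0 and is irreducible over ℤ.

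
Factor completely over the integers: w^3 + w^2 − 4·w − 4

Testing divisors of the constant over divisors of the leading coefficient, w = −2 is a root, so (w + 2) divides it; the quotient is w^2 − w − 2.
The remaining quadratic factors as (w − 2)(w + 1).

(w + 1)·(w + 2)·(w − 2)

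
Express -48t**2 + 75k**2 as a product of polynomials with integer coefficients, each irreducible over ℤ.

3(5k + 4t)(5k - 4t)

Pull out the common factor 3; 25k**2 - 16t**2 is a difference of squares.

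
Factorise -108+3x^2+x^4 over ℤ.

Substitute u = x^2 to get a quadratic in u, then factor.
x^2-9 is a difference of squares.
x^2+12 is irreducible over ℤ (always positive, so no real roots).

(x+3)(x-3)(x^2+12)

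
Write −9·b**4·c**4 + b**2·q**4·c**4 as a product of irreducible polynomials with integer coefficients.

−b**2·c**4·(3·b + q**2)·(3·b − q**2)

Every term has a factor of b**2·c**4; factoring it out leaves −9·b**2 + q**4.
Recognize a difference of squares with the parts q**2 and 3·b.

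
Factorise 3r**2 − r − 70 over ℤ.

(3r + 14)(r − 5)

Need a pair with product 3·(−70) = −210 and sum −1: that's −15 and 14.
Split the middle term: 3r**2 − 15r + 14r − 70 = 3r(r − 5) + 14(r − 5).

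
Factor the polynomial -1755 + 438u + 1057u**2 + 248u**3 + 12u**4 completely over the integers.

(2u + 9)(6u + 13)(u + 15)(u - 1)

By the rational root theorem, u = -9/2 is a root, so (2u + 9) is a factor; dividing leaves 6u**3 + 97u**2 + 92u - 195.
Next, u = -13/6 is a root, giving the factor (6u + 13) and quotient u**2 + 14u - 15.
The remaining quadratic factors as (u - 1)(u + 15).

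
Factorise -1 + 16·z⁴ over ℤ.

(2·z + 1)·(2·z - 1)·(4·z² + 1)

(2·z)⁴ − (1)⁴ = ((2·z)² − (1)²)((2·z)² + (1)²); the first factor splits again, the second (4·z² + 1) is irreducible.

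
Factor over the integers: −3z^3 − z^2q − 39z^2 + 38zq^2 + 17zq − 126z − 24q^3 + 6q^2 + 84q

Group: z(−3z^2 − 10zq − 21z + 8q^2 + 14q) + (−3q + 6)(−3z^2 − 10zq − 21z + 8q^2 + 14q); both groups contain (−3z^2 − 10zq − 21z + 8q^2 + 14q), so (z − 3q + 6) is a factor with cofactor −3z^2 − 10zq − 21z + 8q^2 + 14q.
The cofactor groups again: −3z^2 − 10zq − 21z + 8q^2 + 14q = −z(3z − 2q) + (−4q − 7)(3z − 2q); both groups contain (3z − 2q), giving −(z + 4q + 7)(3z − 2q).

−(3z − 2q)(z − 3q + 6)(z + 4q + 7)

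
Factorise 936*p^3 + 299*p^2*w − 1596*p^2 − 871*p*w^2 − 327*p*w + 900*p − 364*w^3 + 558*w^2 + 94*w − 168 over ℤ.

(13*p − 13*w − 7)*(8*p + 7*w − 4)*(9*p + 4*w − 6)

Group: 8*p*(117*p^2 − 65*p*w − 141*p − 52*w^2 + 50*w + 42) + (7*w − 4)*(117*p^2 − 65*p*w − 141*p − 52*w^2 + 50*w + 42); both groups contain (117*p^2 − 65*p*w − 141*p − 52*w^2 + 50*w + 42), so (8*p + 7*w − 4) is a factor with cofactor 117*p^2 − 65*p*w − 141*p − 52*w^2 + 50*w + 42.
The cofactor groups again: 117*p^2 − 65*p*w − 141*p − 52*w^2 + 50*w + 42 = 13*p*(9*p + 4*w − 6) + (−13*w − 7)*(9*p + 4*w − 6); both groups contain (9*p + 4*w − 6), giving (13*p − 13*w − 7)*(9*p + 4*w − 6).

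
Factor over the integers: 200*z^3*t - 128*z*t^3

8*t*z*(5*z - 4*t)*(5*z + 4*t)

Factor out 8*z*t, leaving 25*z^2 - 16*t^2, which is a difference of two squares.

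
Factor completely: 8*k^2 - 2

Every term has a factor of 2. Then 4*k^2 - 1 = (2*k)² − (1)².

2*(2*k + 1)*(2*k - 1)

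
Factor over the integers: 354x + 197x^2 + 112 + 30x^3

Testing divisors of the constant over divisors of the leading coefficient, x = -7/2 is a root, so (2x + 7) is a factor; dividing leaves 15x^2 + 46x + 16.
The remaining quadratic factors as (5x + 2)(3x + 8).

(2x + 7)(3x + 8)(5x + 2)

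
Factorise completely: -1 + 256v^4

(4v + 1)(4v - 1)(16v^2 + 1)

Difference of squares twice: with A = 4v and B = 1, A⁴ − B⁴ = (A² − B²)(A² + B²), and A² − B² factors again.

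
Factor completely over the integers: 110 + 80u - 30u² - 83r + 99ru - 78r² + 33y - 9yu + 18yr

Group: 3y(6r - 3u + 11) + (-13r + 10u + 10)(6r - 3u + 11); both groups contain (6r - 3u + 11).

(3y - 13r + 10u + 10)(6r - 3u + 11)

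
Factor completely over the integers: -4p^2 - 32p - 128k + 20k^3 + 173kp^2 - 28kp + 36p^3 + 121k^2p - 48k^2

(4k + p)(5k + 9p + 8)(k + 4p - 4)

Group: 4k(5k^2 + 29kp - 12k + 36p^2 - 4p - 32) + p(5k^2 + 29kp - 12k + 36p^2 - 4p - 32); both groups contain (5k^2 + 29kp - 12k + 36p^2 - 4p - 32), so (4k + p) is a factor with cofactor 5k^2 + 29kp - 12k + 36p^2 - 4p - 32.
The cofactor groups again: 5k^2 + 29kp - 12k + 36p^2 - 4p - 32 = k(5k + 9p + 8) + (4p - 4)(5k + 9p + 8); both groups contain (5k + 9p + 8), giving (k + 4p - 4)(5k + 9p + 8).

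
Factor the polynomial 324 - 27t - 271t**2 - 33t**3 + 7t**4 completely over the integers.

(7t + 9)(t + 4)(t - 1)(t - 9)

Testing divisors of the constant over divisors of the leading coefficient, t = 1 is a root, so (t - 1) divides it; the quotient is 7t**3 - 26t**2 - 297t - 324.
Continuing, t = -4 is a root, so (t + 4) is a factor; dividing leaves 7t**2 - 54t - 81.
The remaining quadratic factors as (t - 9)(7t + 9).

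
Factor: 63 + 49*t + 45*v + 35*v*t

(5*v + 7)*(7*t + 9)

Group as (35*v*t + 45*v) + (49*t + 63) = 5*v*(7*t + 9) + 7*(7*t + 9).
Both groups share the factor (7*t + 9).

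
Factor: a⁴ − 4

Substitute u = a² to get a quadratic in u, then factor.
a² + 2 is irreducible over ℤ (always positive, so no real roots).
a² − 2 is irreducible over ℤ (2 is not a perfect square).

(a² + 2)(a² − 2)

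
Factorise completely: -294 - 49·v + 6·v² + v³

Trying the rational-root candidates, v = -6 is a root, so (v + 6) is a factor; dividing leaves v² - 49.
The remaining quadratic factors as (v - 7)(v + 7).

(v + 6)·(v + 7)·(v - 7)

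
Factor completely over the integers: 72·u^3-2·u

Pull out the common factor 2·u; 36·u^2-1 is a difference of squares.

2·u·(6·u+1)·(6·u-1)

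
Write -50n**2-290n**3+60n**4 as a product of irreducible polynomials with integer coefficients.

Pull out the common factor 10n**2, then factor the remaining trinomial.

10n**2(6n+1)(n-5)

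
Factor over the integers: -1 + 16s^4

(2s + 1)(2s - 1)(4s^2 + 1)

(2s)⁴ − (1)⁴ = ((2s)² − (1)²)((2s)² + (1)²); the first factor splits again, the second (4s^2 + 1) is irreducible.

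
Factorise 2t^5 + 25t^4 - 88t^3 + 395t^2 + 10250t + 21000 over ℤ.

(2t + 5)(t + 15)(t + 5)(t^2 - 10t + 56)

Testing divisors of the constant over divisors of the leading coefficient, t = -5 is a root, giving the factor (t + 5) and quotient 2t^4 + 15t^3 - 163t^2 + 1210t + 4200.
Then t = -5/2 is a root, so (2t + 5) divides it; the quotient is t^3 + 5t^2 - 94t + 840.
Next, t = -15 is a root, so (t + 15) is a factor; dividing leaves t^2 - 10t + 56.
The quadratic t^2 - 10t + 56 has discriminant -124 < 0 and is irreducible over ℤ.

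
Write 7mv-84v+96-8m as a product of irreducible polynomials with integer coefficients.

(7v-8)(m-12)

Group as (7mv-8m) + (-84v+96) = m(7v-8) - 12(7v-8).
Both groups share the factor (7v-8).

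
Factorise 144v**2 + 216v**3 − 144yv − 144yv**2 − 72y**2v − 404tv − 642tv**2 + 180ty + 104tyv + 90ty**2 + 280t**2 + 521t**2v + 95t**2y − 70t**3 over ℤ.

Group: 14t(−5t**2 + 10ty + 34tv + 20t − 8yv − 24v**2 − 16v) + (9y − 9v)(−5t**2 + 10ty + 34tv + 20t − 8yv − 24v**2 − 16v); both groups contain (−5t**2 + 10ty + 34tv + 20t − 8yv − 24v**2 − 16v), so (14t + 9y − 9v) is a factor with cofactor −5t**2 + 10ty + 34tv + 20t − 8yv − 24v**2 − 16v.
The cofactor groups again: −5t**2 + 10ty + 34tv + 20t − 8yv − 24v**2 − 16v = −t(5t − 4v) + (2y + 6v + 4)(5t − 4v); both groups contain (5t − 4v), giving −(t − 2y − 6v − 4)(5t − 4v).

−(14t + 9y − 9v)(5t − 4v)(t − 2y − 6v − 4)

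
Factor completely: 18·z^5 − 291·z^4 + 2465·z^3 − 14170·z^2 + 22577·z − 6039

By the rational root theorem, z = 9 is a root, giving the factor (z − 9) and quotient 18·z^4 − 129·z^3 + 1304·z^2 − 2434·z + 671.
Then z = 1/3 is a root, giving the factor (3·z − 1) and quotient 6·z^3 − 41·z^2 + 421·z − 671.
Next, z = 11/6 is a root, so (6·z − 11) is a factor; dividing leaves z^2 − 5·z + 61.
The quadratic z^2 − 5·z + 61 has discriminant −219 < 0 and is irreducible over ℤ.

(3·z − 1)·(6·z − 11)·(z − 9)·(z^2 − 5·z + 61)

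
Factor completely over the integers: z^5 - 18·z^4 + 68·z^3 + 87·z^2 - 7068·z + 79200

By the rational root theorem, z = 11 is a root, so (z - 11) is a factor; dividing leaves z^4 - 7·z^3 - 9·z^2 - 12·z - 7200.
Continuing, z = 12 is a root, so (z - 12) is a factor; dividing leaves z^3 + 5·z^2 + 51·z + 600.
Next, z = -8 is a root, so (z + 8) divides it; the quotient is z^2 - 3·z + 75.
The quadratic z^2 - 3·z + 75 has discriminant -291 < 0 and is irreducible over ℤ.

(z + 8)·(z - 11)·(z - 12)·(z^2 - 3·z + 75)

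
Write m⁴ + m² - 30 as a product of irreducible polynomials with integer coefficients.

Substitute u = m² to get a quadratic in u, then factor.
m² + 6 is irreducible over ℤ (always positive, so no real roots).
m² - 5 is irreducible over ℤ (5 is not a perfect square).

(m² + 6)(m² - 5)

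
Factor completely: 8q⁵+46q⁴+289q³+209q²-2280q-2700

Among the possible rational roots, q = -3 is a root, giving the factor (q+3) and quotient 8q⁴+22q³+223q²-460q-900.
Then q = 5/2 is a root, so (2q-5) is a factor; dividing leaves 4q³+21q²+164q+180.
Then q = -5/4 is a root, so (4q+5) divides it; the quotient is q²+4q+36.
The quadratic q²+4q+36 has discriminant -128 < 0 and is irreducible over ℤ.

(2q-5)(4q+5)(q+3)(q²+4q+36)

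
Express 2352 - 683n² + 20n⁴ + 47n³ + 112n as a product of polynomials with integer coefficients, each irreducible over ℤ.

Trying the rational-root candidates, n = 4 is a root, so (n - 4) divides it; the quotient is 20n³ + 127n² - 175n - 588.
Then n = -7 is a root, so (n + 7) divides it; the quotient is 20n² - 13n - 84.
The remaining quadratic factors as (4n + 7)(5n - 12).

(4n + 7)(5n - 12)(n + 7)(n - 4)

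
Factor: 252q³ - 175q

Pull out the common factor 7q; 36q² - 25 is a difference of squares.

7q(6q + 5)(6q - 5)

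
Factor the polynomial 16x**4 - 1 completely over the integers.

Difference of squares twice: with A = 2x and B = 1, A⁴ − B⁴ = (A² − B²)(A² + B²), and A² − B² factors again.

(2x + 1)(2x - 1)(4x**2 + 1)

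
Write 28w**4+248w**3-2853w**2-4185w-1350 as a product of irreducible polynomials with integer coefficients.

(2w+1)(2w-15)(7w+6)(w+15)

By the rational root theorem, w = -15 is a root, giving the factor (w+15) and quotient 28w**3-172w**2-273w-90.
Continuing, w = 15/2 is a root, so (2w-15) is a factor; dividing leaves 14w**2+19w+6.
The remaining quadratic factors as (7w+6)(2w+1).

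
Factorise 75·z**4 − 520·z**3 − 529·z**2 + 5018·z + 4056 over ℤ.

By the rational root theorem, z = 13/3 is a root, so (3·z − 13) is a factor; dividing leaves 25·z**3 − 65·z**2 − 458·z − 312.
Next, z = −4/5 is a root, so (5·z + 4) is a factor; dividing leaves 5·z**2 − 17·z − 78.
The remaining quadratic factors as (5·z + 13)(z − 6).

(3·z − 13)·(5·z + 13)·(5·z + 4)·(z − 6)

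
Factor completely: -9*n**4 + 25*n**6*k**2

Factor out n**4 first: what remains is 25*n**2*k**2 - 9.
Recognize a difference of squares with the parts 5*n*k and 3.

n**4*(5*n*k + 3)*(5*n*k - 3)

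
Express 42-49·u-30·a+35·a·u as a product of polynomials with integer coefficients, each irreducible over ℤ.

Group as (35·a·u-30·a) + (-49·u+42) = 5·a·(7·u-6) - 7·(7·u-6).
Both groups share the factor (7·u-6).

(5·a-7)·(7·u-6)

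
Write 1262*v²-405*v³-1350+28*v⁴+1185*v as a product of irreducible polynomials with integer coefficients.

Testing divisors of the constant over divisors of the leading coefficient, v = 5/7 is a root, so (7*v-5) is a factor; dividing leaves 4*v³-55*v²+141*v+270.
Next, v = -5/4 is a root, giving the factor (4*v+5) and quotient v²-15*v+54.
The remaining quadratic factors as (v-6)(v-9).

(4*v+5)*(7*v-5)*(v-6)*(v-9)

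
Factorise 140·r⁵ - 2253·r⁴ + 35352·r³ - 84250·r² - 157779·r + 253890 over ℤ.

Among the possible rational roots, r = 15/4 is a root, so (4·r - 15) divides it; the quotient is 35·r⁴ - 432·r³ + 7218·r² + 6005·r - 16926.
Next, r = -13/7 is a root, giving the factor (7·r + 13) and quotient 5·r³ - 71·r² + 1163·r - 1302.
Then r = 6/5 is a root, giving the factor (5·r - 6) and quotient r² - 13·r + 217.
The quadratic r² - 13·r + 217 has discriminant -699 < 0 and is irreducible over ℤ.

(4·r - 15)·(5·r - 6)·(7·r + 13)·(r² - 13·r + 217)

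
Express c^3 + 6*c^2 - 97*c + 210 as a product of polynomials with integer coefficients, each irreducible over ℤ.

Trying the rational-root candidates, c = 3 is a root, so (c - 3) is a factor; dividing leaves c^2 + 9*c - 70.
The remaining quadratic factors as (c - 5)(c + 14).

(c + 14)*(c - 3)*(c - 5)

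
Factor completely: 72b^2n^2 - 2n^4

2n^2(6b + n)(6b - n)

Every term has a factor of 2n^2. Then 36b^2 - n^2 = (6b)² − (n)².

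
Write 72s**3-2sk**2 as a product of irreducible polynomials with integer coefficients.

Pull out the common factor 2s; 36s**2-k**2 is a difference of squares.

2s(6s-k)(6s+k)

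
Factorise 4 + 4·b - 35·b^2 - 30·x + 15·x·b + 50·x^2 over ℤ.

Group: 10·x·(5·x + 5·b - 2) + (-7·b - 2)·(5·x + 5·b - 2); both groups contain (5·x + 5·b - 2).

(10·x - 7·b - 2)·(5·x + 5·b - 2)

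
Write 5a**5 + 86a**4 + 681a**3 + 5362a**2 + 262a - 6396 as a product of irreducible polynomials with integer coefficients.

(5a + 6)(a + 13)(a - 1)(a**2 + 4a + 82)

By the rational root theorem, a = -13 is a root, so (a + 13) divides it; the quotient is 5a**4 + 21a**3 + 408a**2 + 58a - 492.
Continuing, a = 1 is a root, so (a - 1) divides it; the quotient is 5a**3 + 26a**2 + 434a + 492.
Continuing, a = -6/5 is a root, giving the factor (5a + 6) and quotient a**2 + 4a + 82.
The quadratic a**2 + 4a + 82 has discriminant -312 < 0 and is irreducible over ℤ.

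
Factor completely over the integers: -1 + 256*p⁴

Difference of squares twice: with A = 4*p and B = 1, A⁴ − B⁴ = (A² − B²)(A² + B²), and A² − B² factors again.

(4*p + 1)*(4*p - 1)*(16*p² + 1)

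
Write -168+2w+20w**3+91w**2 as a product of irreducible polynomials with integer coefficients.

(4w+7)(5w-6)(w+4)

Trying the rational-root candidates, w = -4 is a root, giving the factor (w+4) and quotient 20w**2+11w-42.
The remaining quadratic factors as (5w-6)(4w+7).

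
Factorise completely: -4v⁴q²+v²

Factor out v² first: what remains is -4v²q²+1.
Recognize a difference of squares with the parts 1 and 2vq.

-v²(2vq+1)(2vq-1)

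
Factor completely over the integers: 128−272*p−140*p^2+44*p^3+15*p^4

Testing divisors of the constant over divisors of the leading coefficient, p = 2/5 is a root, giving the factor (5*p−2) and quotient 3*p^3+10*p^2−24*p−64.
Next, p = 8/3 is a root, so (3*p−8) is a factor; dividing leaves p^2+6*p+8.
The remaining quadratic factors as (p+4)(p+2).

(3*p−8)*(5*p−2)*(p+2)*(p+4)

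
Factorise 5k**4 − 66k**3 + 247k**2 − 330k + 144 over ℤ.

Among the possible rational roots, k = 3 is a root, giving the factor (k − 3) and quotient 5k**3 − 51k**2 + 94k − 48.
Continuing, k = 8 is a root, so (k − 8) is a factor; dividing leaves 5k**2 − 11k + 6.
The remaining quadratic factors as (k − 1)(5k − 6).

(5k − 6)(k − 1)(k − 3)(k − 8)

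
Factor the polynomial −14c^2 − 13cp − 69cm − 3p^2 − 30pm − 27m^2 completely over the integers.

−(2c + p + 9m)(7c + 3p + 3m)

Group: −2c(7c + 3p + 3m) + (−p − 9m)(7c + 3p + 3m); both groups contain (7c + 3p + 3m).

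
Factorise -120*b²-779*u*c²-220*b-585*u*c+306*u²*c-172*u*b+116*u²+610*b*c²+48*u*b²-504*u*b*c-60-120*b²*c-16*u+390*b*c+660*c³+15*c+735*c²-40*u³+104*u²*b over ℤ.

Group: 5*u*(-8*u²+24*u*b+42*u*c+28*u-60*b*c-60*b-55*c²-75*c-20) + (2*b-12*c+3)*(-8*u²+24*u*b+42*u*c+28*u-60*b*c-60*b-55*c²-75*c-20); both groups contain (-8*u²+24*u*b+42*u*c+28*u-60*b*c-60*b-55*c²-75*c-20), so (5*u+2*b-12*c+3) is a factor with cofactor -8*u²+24*u*b+42*u*c+28*u-60*b*c-60*b-55*c²-75*c-20.
The cofactor groups again: -8*u²+24*u*b+42*u*c+28*u-60*b*c-60*b-55*c²-75*c-20 = -4*u*(2*u-5*c-5) + (12*b+11*c+4)*(2*u-5*c-5); both groups contain (2*u-5*c-5), giving -(4*u-12*b-11*c-4)*(2*u-5*c-5).

-(4*u-12*b-11*c-4)*(2*u-5*c-5)*(5*u+2*b-12*c+3)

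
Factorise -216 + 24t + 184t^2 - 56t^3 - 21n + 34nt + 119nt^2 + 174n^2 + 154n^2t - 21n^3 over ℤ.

Group: 7n(-3n^2 + 25nt + 21n - 8t^2 + 16t + 24) + (7t - 9)(-3n^2 + 25nt + 21n - 8t^2 + 16t + 24); both groups contain (-3n^2 + 25nt + 21n - 8t^2 + 16t + 24), so (7n + 7t - 9) is a factor with cofactor -3n^2 + 25nt + 21n - 8t^2 + 16t + 24.
The cofactor groups again: -3n^2 + 25nt + 21n - 8t^2 + 16t + 24 = -3n(n - 8t - 8) + (t - 3)(n - 8t - 8); both groups contain (n - 8t - 8), giving -(3n - t + 3)(n - 8t - 8).

-(3n - t + 3)(7n + 7t - 9)(n - 8t - 8)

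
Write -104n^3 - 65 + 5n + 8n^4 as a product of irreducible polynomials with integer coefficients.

Group as (8n^4 + 5n) + (-104n^3 - 65) = n(8n^3 + 5) - 13(8n^3 + 5).
Both groups share the factor (8n^3 + 5).

(n - 13)(8n^3 + 5)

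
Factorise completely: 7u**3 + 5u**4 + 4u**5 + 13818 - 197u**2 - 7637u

By the rational root theorem, u = 7/4 is a root, so (4u - 7) is a factor; dividing leaves u**4 + 3u**3 + 7u**2 - 37u - 1974.
Continuing, u = 6 is a root, so (u - 6) divides it; the quotient is u**3 + 9u**2 + 61u + 329.
Then u = -7 is a root, so (u + 7) divides it; the quotient is u**2 + 2u + 47.
The quadratic u**2 + 2u + 47 has discriminant -184 < 0 and is irreducible over ℤ.

(4u - 7)(u + 7)(u - 6)(u**2 + 2u + 47)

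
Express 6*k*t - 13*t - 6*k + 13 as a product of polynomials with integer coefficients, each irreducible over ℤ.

(6*k - 13)*(t - 1)

Group as (6*k*t - 6*k) + (-13*t + 13) = 6*k*(t - 1) - 13*(t - 1).
Both groups share the factor (t - 1).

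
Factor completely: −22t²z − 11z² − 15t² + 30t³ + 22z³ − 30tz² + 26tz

Group: 15t(2t² − t − 2z² + z) − 11z(2t² − t − 2z² + z); both groups contain (2t² − t − 2z² + z), so (15t − 11z) is a factor with cofactor 2t² − t − 2z² + z.
The cofactor groups again: 2t² − t − 2z² + z = t(2t + 2z − 1) − z(2t + 2z − 1); both groups contain (2t + 2z − 1), giving (t − z)(2t + 2z − 1).

(15t − 11z)(2t + 2z − 1)(t − z)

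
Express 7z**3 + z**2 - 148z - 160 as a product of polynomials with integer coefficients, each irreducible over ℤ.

(7z + 8)(z + 4)(z - 5)

By the rational root theorem, z = -8/7 is a root, so (7z + 8) divides it; the quotient is z**2 - z - 20.
The remaining quadratic factors as (z + 4)(z - 5).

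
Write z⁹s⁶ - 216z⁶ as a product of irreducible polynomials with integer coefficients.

z⁶(zs² - 6)(z²s⁴ + 6zs² + 36)

Every term has a factor of z⁶; factoring it out leaves z³s⁶ - 216.
Recognize a difference of cubes with the parts zs² and 6.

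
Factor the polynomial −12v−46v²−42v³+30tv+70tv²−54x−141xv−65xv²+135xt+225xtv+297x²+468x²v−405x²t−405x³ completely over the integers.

Group: 5x(−81x²+45xv+27x+14v²+6v) + (5t−3v−2)(−81x²+45xv+27x+14v²+6v); both groups contain (−81x²+45xv+27x+14v²+6v), so (5x+5t−3v−2) is a factor with cofactor −81x²+45xv+27x+14v²+6v.
The cofactor groups again: −81x²+45xv+27x+14v²+6v = −9x(9x−7v−3) − 2v(9x−7v−3); both groups contain (9x−7v−3), giving −(9x+2v)(9x−7v−3).

−(9x−7v−3)(9x+2v)(5x+5t−3v−2)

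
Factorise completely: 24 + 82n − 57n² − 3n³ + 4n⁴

(4n + 1)(n + 4)(n − 2)(n − 3)

By the rational root theorem, n = −4 is a root, so (n + 4) is a factor; dividing leaves 4n³ − 19n² + 19n + 6.
Next, n = 3 is a root, giving the factor (n − 3) and quotient 4n² − 7n − 2.
The remaining quadratic factors as (n − 2)(4n + 1).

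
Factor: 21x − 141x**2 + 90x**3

3x(5x − 7)(6x − 1)

Pull out the common factor 3x, then factor the remaining trinomial.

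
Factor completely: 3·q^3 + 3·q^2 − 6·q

Pull out the common factor 3·q, then factor the remaining trinomial.

3·q·(q + 2)·(q − 1)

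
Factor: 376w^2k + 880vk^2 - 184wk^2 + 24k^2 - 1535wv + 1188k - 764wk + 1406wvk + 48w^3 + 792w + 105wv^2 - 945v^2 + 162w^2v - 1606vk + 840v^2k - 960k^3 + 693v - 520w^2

Group: 6w(8w^2 + 7wv + 76wk - 72w + 56vk - 63v + 96k^2 - 108k) + (15v - 10k - 11)(8w^2 + 7wv + 76wk - 72w + 56vk - 63v + 96k^2 - 108k); both groups contain (8w^2 + 7wv + 76wk - 72w + 56vk - 63v + 96k^2 - 108k), so (6w + 15v - 10k - 11) is a factor with cofactor 8w^2 + 7wv + 76wk - 72w + 56vk - 63v + 96k^2 - 108k.
The cofactor groups again: 8w^2 + 7wv + 76wk - 72w + 56vk - 63v + 96k^2 - 108k = 8w(w + 8k - 9) + (7v + 12k)(w + 8k - 9); both groups contain (w + 8k - 9), giving (8w + 7v + 12k)(w + 8k - 9).

(6w + 15v - 10k - 11)(8w + 7v + 12k)(w + 8k - 9)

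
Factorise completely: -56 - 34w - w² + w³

(w + 2)(w + 4)(w - 7)

Among the possible rational roots, w = -2 is a root, giving the factor (w + 2) and quotient w² - 3w - 28.
The remaining quadratic factors as (w + 4)(w - 7).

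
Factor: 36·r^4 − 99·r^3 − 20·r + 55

Group as (36·r^4 − 20·r) + (−99·r^3 + 55) = 4·r·(9·r^3 − 5) − 11·(9·r^3 − 5).
Both groups share the factor (9·r^3 − 5).

(4·r − 11)·(9·r^3 − 5)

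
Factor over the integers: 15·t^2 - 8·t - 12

Need a pair with product 15·(-12) = -180 and sum -8: that's -18 and 10.
Split the middle term: 15·t^2 - 18·t + 10·t - 12 = 3·t·(5·t - 6) + 2·(5·t - 6).

(3·t + 2)·(5·t - 6)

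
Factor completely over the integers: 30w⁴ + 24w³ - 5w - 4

Group as (30w⁴ - 5w) + (24w³ - 4) = 5w(6w³ - 1) + 4(6w³ - 1).
Both groups share the factor (6w³ - 1).

(5w + 4)(6w³ - 1)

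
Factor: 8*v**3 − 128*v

Pull out the common factor 8*v; v**2 − 16 is a difference of squares.

8*v*(v + 4)*(v − 4)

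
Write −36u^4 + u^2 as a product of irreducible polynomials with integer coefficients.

Every term has a factor of u^2; factoring it out leaves −36u^2 + 1.
Recognize a difference of squares with the parts 1 and 6u.

−u^2(6u + 1)(6u − 1)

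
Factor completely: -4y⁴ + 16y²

Every term has a factor of 4y²; factoring it out leaves -y² + 4.
Recognize a difference of squares with the parts 2 and y.

-4y²(y + 2)(y - 2)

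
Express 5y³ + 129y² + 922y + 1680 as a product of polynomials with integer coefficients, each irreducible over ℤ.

(5y + 14)(y + 15)(y + 8)

Trying the rational-root candidates, y = -15 is a root, so (y + 15) divides it; the quotient is 5y² + 54y + 112.
The remaining quadratic factors as (5y + 14)(y + 8).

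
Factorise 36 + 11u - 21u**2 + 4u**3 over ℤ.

Trying the rational-root candidates, u = -1 is a root, giving the factor (u + 1) and quotient 4u**2 - 25u + 36.
The remaining quadratic factors as (u - 4)(4u - 9).

(4u - 9)(u + 1)(u - 4)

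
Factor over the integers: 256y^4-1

Write as (16y^2)² − (1)², then factor 16y^2-1 once more.

(4y+1)(4y-1)(16y^2+1)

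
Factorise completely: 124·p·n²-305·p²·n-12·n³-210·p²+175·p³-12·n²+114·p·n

(5·p-2·n)·(5·p-6·n-6)·(7·p-n)

Group: 7·p·(25·p²-40·p·n-30·p+12·n²+12·n) - n·(25·p²-40·p·n-30·p+12·n²+12·n); both groups contain (25·p²-40·p·n-30·p+12·n²+12·n), so (7·p-n) is a factor with cofactor 25·p²-40·p·n-30·p+12·n²+12·n.
The cofactor groups again: 25·p²-40·p·n-30·p+12·n²+12·n = 5·p·(5·p-2·n) + (-6·n-6)·(5·p-2·n); both groups contain (5·p-2·n), giving (5·p-6·n-6)·(5·p-2·n).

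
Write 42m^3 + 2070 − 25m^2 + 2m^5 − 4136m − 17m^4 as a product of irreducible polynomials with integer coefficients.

Trying the rational-root candidates, m = −5 is a root, so (m + 5) is a factor; dividing leaves 2m^4 − 27m^3 + 177m^2 − 910m + 414.
Continuing, m = 9 is a root, so (m − 9) divides it; the quotient is 2m^3 − 9m^2 + 96m − 46.
Then m = 1/2 is a root, so (2m − 1) divides it; the quotient is m^2 − 4m + 46.
The quadratic m^2 − 4m + 46 has discriminant −168 < 0 and is irreducible over ℤ.

(2m − 1)(m + 5)(m − 9)(m^2 − 4m + 46)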